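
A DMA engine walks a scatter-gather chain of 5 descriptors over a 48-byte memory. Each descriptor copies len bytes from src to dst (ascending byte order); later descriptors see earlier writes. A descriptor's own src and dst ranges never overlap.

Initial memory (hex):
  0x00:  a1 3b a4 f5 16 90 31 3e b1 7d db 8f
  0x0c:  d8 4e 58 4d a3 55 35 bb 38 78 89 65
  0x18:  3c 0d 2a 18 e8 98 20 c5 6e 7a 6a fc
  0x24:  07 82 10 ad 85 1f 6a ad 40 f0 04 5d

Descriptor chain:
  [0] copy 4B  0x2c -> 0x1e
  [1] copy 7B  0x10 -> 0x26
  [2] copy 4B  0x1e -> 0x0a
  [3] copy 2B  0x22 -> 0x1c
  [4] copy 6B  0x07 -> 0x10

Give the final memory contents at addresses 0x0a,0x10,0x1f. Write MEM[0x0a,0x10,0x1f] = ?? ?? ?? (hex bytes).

D0: mem[0x1e..0x21] <- [40 f0 04 5d]
D1: mem[0x26..0x2c] <- [a3 55 35 bb 38 78 89]
D2: mem[0x0a..0x0d] <- [40 f0 04 5d]
D3: mem[0x1c..0x1d] <- [6a fc]
D4: mem[0x10..0x15] <- [3e b1 7d 40 f0 04]
query mem[0x0a]=0x40, mem[0x10]=0x3e, mem[0x1f]=0xf0

MEM[0x0a,0x10,0x1f] = 40 3e f0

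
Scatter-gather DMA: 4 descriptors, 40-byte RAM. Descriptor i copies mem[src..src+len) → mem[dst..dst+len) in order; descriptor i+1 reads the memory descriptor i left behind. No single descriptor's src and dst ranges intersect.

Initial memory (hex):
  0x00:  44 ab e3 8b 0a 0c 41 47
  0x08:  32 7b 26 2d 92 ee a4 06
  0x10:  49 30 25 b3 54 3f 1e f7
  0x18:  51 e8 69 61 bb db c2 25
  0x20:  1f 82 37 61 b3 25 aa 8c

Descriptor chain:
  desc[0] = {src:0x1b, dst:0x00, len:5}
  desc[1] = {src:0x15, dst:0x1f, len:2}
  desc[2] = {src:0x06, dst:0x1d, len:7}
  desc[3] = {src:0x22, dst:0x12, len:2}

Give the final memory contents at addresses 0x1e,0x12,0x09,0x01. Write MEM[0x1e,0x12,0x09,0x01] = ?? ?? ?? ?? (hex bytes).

#0 dst[0x00+5] := {0x61,0xbb,0xdb,0xc2,0x25}
#1 dst[0x1f+2] := {0x3f,0x1e}
#2 dst[0x1d+7] := {0x41,0x47,0x32,0x7b,0x26,0x2d,0x92}
#3 dst[0x12+2] := {0x2d,0x92}
query mem[0x1e]=0x47, mem[0x12]=0x2d, mem[0x09]=0x7b, mem[0x01]=0xbb

MEM[0x1e,0x12,0x09,0x01] = 47 2d 7b bb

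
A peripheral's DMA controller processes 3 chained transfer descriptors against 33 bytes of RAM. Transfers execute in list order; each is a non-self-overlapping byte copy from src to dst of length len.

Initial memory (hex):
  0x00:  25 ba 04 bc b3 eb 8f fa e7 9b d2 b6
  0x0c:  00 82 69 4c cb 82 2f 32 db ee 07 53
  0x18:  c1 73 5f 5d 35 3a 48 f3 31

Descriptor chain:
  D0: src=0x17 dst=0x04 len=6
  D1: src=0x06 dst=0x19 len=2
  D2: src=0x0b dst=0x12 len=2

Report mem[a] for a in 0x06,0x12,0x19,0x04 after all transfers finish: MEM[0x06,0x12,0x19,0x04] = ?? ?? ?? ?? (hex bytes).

MEM[0x06,0x12,0x19,0x04] = 73 b6 73 53

[0] 0x17->0x04 len=6 : 53 c1 73 5f 5d 35
[1] 0x06->0x19 len=2 : 73 5f
[2] 0x0b->0x12 len=2 : b6 00
query mem[0x06]=0x73, mem[0x12]=0xb6, mem[0x19]=0x73, mem[0x04]=0x53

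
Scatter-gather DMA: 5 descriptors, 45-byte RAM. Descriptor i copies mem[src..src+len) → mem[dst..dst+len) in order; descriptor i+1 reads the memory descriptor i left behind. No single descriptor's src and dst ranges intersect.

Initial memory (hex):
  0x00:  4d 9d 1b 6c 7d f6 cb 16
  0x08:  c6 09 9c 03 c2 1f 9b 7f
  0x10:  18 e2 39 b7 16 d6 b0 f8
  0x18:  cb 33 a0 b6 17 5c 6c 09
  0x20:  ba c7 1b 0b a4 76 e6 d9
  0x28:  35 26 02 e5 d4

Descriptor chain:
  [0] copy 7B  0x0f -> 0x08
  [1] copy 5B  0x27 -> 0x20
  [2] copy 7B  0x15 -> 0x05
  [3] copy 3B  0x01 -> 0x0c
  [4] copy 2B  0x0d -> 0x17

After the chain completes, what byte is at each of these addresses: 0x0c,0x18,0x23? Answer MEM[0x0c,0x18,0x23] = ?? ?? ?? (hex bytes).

MEM[0x0c,0x18,0x23] = 9d 6c 02

[0] 0x0f->0x08 len=7 : 7f 18 e2 39 b7 16 d6
[1] 0x27->0x20 len=5 : d9 35 26 02 e5
[2] 0x15->0x05 len=7 : d6 b0 f8 cb 33 a0 b6
[3] 0x01->0x0c len=3 : 9d 1b 6c
[4] 0x0d->0x17 len=2 : 1b 6c
query mem[0x0c]=0x9d, mem[0x18]=0x6c, mem[0x23]=0x02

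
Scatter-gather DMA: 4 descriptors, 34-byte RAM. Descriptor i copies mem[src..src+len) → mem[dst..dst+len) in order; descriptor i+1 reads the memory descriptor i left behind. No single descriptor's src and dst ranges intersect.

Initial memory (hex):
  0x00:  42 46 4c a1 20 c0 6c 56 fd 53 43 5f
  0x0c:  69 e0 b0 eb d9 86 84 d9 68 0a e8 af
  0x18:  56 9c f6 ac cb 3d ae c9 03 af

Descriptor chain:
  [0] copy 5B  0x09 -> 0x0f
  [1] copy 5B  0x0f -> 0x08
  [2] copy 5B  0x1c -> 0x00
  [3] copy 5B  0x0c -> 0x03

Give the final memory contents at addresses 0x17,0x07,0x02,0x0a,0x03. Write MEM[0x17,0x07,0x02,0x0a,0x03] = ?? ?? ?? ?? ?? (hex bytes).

MEM[0x17,0x07,0x02,0x0a,0x03] = af 43 ae 5f e0

D0: mem[0x0f..0x13] <- [53 43 5f 69 e0]
D1: mem[0x08..0x0c] <- [53 43 5f 69 e0]
D2: mem[0x00..0x04] <- [cb 3d ae c9 03]
D3: mem[0x03..0x07] <- [e0 e0 b0 53 43]
query mem[0x17]=0xaf, mem[0x07]=0x43, mem[0x02]=0xae, mem[0x0a]=0x5f, mem[0x03]=0xe0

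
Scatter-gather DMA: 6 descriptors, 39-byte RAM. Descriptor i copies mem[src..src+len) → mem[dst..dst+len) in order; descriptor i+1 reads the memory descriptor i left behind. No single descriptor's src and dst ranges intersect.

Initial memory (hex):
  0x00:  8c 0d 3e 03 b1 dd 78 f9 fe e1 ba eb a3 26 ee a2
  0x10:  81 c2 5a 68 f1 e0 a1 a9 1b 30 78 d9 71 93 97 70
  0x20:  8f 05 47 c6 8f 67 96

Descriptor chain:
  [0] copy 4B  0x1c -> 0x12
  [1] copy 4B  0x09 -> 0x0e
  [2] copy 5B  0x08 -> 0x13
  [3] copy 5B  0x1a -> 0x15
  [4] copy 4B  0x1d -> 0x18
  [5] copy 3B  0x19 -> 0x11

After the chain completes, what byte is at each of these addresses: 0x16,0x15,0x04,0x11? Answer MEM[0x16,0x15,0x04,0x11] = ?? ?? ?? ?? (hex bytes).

MEM[0x16,0x15,0x04,0x11] = d9 78 b1 97

  after D0: wrote 4B at 0x12 = 71939770
  after D1: wrote 4B at 0x0e = e1baeba3
  after D2: wrote 5B at 0x13 = fee1baeba3
  after D3: wrote 5B at 0x15 = 78d9719397
  after D4: wrote 4B at 0x18 = 9397708f
  after D5: wrote 3B at 0x11 = 97708f
query mem[0x16]=0xd9, mem[0x15]=0x78, mem[0x04]=0xb1, mem[0x11]=0x97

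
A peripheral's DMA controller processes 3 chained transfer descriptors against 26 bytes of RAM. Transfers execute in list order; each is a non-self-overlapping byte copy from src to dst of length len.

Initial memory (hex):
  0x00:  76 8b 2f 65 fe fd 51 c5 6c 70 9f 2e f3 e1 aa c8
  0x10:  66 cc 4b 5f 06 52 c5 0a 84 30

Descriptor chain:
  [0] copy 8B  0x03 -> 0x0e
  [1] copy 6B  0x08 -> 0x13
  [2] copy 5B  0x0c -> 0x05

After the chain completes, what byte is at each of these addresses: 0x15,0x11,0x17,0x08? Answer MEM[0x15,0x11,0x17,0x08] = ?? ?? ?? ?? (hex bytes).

#0 dst[0x0e+8] := {0x65,0xfe,0xfd,0x51,0xc5,0x6c,0x70,0x9f}
#1 dst[0x13+6] := {0x6c,0x70,0x9f,0x2e,0xf3,0xe1}
#2 dst[0x05+5] := {0xf3,0xe1,0x65,0xfe,0xfd}
query mem[0x15]=0x9f, mem[0x11]=0x51, mem[0x17]=0xf3, mem[0x08]=0xfe

MEM[0x15,0x11,0x17,0x08] = 9f 51 f3 fe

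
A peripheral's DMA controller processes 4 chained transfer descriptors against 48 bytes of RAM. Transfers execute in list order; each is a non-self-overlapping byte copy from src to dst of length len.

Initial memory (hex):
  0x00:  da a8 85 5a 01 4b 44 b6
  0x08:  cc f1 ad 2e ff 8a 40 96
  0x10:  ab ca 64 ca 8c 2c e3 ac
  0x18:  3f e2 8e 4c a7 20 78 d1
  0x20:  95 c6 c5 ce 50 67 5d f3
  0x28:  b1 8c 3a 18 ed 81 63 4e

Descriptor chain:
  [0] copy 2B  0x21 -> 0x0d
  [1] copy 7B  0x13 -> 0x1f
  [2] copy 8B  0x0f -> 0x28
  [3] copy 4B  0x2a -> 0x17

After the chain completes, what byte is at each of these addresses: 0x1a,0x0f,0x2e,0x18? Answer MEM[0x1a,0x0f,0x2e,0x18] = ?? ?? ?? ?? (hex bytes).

MEM[0x1a,0x0f,0x2e,0x18] = 8c 96 2c 64

#0 dst[0x0d+2] := {0xc6,0xc5}
#1 dst[0x1f+7] := {0xca,0x8c,0x2c,0xe3,0xac,0x3f,0xe2}
#2 dst[0x28+8] := {0x96,0xab,0xca,0x64,0xca,0x8c,0x2c,0xe3}
#3 dst[0x17+4] := {0xca,0x64,0xca,0x8c}
query mem[0x1a]=0x8c, mem[0x0f]=0x96, mem[0x2e]=0x2c, mem[0x18]=0x64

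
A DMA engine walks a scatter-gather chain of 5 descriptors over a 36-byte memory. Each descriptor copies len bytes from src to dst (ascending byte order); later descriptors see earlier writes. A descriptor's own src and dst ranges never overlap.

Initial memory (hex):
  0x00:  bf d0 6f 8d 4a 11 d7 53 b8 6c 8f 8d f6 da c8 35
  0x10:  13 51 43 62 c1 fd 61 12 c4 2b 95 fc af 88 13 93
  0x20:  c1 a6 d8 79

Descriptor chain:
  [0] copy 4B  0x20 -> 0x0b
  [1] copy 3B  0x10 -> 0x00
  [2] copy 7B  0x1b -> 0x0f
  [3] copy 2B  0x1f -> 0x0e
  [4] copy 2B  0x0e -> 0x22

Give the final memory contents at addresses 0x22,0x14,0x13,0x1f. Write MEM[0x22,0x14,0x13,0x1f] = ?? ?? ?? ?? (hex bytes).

D0: mem[0x0b..0x0e] <- [c1 a6 d8 79]
D1: mem[0x00..0x02] <- [13 51 43]
D2: mem[0x0f..0x15] <- [fc af 88 13 93 c1 a6]
D3: mem[0x0e..0x0f] <- [93 c1]
D4: mem[0x22..0x23] <- [93 c1]
query mem[0x22]=0x93, mem[0x14]=0xc1, mem[0x13]=0x93, mem[0x1f]=0x93

MEM[0x22,0x14,0x13,0x1f] = 93 c1 93 93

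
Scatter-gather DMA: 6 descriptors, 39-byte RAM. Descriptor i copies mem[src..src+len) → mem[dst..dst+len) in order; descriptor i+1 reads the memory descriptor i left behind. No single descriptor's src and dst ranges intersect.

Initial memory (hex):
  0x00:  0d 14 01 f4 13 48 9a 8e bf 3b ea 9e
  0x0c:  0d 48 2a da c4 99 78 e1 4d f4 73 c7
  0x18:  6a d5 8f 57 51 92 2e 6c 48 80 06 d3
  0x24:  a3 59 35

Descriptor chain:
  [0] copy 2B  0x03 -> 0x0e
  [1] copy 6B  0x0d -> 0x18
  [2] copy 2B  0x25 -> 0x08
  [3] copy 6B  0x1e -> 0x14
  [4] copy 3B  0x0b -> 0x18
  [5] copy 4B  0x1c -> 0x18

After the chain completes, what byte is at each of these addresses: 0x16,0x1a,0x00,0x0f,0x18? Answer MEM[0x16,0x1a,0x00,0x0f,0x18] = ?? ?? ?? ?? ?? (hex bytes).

  after D0: wrote 2B at 0x0e = f413
  after D1: wrote 6B at 0x18 = 48f413c49978
  after D2: wrote 2B at 0x08 = 5935
  after D3: wrote 6B at 0x14 = 2e6c488006d3
  after D4: wrote 3B at 0x18 = 9e0d48
  after D5: wrote 4B at 0x18 = 99782e6c
query mem[0x16]=0x48, mem[0x1a]=0x2e, mem[0x00]=0x0d, mem[0x0f]=0x13, mem[0x18]=0x99

MEM[0x16,0x1a,0x00,0x0f,0x18] = 48 2e 0d 13 99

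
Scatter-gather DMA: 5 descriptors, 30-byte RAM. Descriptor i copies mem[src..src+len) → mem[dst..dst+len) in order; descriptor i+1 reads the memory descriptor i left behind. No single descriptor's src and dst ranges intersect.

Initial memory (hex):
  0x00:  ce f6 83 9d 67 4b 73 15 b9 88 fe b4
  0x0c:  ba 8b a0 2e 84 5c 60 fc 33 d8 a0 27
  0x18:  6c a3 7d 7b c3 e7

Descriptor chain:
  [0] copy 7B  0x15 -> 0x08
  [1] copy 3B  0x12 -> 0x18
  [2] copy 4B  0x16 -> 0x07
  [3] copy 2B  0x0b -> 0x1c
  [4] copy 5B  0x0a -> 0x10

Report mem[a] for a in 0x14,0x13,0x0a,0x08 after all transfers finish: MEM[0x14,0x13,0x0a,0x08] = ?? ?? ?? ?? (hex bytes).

MEM[0x14,0x13,0x0a,0x08] = 7b 7d fc 27

  after D0: wrote 7B at 0x08 = d8a0276ca37d7b
  after D1: wrote 3B at 0x18 = 60fc33
  after D2: wrote 4B at 0x07 = a02760fc
  after D3: wrote 2B at 0x1c = 6ca3
  after D4: wrote 5B at 0x10 = fc6ca37d7b
query mem[0x14]=0x7b, mem[0x13]=0x7d, mem[0x0a]=0xfc, mem[0x08]=0x27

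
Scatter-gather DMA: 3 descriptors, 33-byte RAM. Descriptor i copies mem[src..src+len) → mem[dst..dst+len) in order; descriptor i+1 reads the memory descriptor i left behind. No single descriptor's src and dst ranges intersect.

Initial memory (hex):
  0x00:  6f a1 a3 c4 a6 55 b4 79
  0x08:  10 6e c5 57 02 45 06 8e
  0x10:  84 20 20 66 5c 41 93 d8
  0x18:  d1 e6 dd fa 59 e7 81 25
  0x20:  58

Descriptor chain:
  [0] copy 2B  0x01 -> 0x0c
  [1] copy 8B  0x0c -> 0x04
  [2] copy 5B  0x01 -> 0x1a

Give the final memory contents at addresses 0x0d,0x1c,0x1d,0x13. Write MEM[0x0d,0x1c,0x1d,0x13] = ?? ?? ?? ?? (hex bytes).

#0 dst[0x0c+2] := {0xa1,0xa3}
#1 dst[0x04+8] := {0xa1,0xa3,0x06,0x8e,0x84,0x20,0x20,0x66}
#2 dst[0x1a+5] := {0xa1,0xa3,0xc4,0xa1,0xa3}
query mem[0x0d]=0xa3, mem[0x1c]=0xc4, mem[0x1d]=0xa1, mem[0x13]=0x66

MEM[0x0d,0x1c,0x1d,0x13] = a3 c4 a1 66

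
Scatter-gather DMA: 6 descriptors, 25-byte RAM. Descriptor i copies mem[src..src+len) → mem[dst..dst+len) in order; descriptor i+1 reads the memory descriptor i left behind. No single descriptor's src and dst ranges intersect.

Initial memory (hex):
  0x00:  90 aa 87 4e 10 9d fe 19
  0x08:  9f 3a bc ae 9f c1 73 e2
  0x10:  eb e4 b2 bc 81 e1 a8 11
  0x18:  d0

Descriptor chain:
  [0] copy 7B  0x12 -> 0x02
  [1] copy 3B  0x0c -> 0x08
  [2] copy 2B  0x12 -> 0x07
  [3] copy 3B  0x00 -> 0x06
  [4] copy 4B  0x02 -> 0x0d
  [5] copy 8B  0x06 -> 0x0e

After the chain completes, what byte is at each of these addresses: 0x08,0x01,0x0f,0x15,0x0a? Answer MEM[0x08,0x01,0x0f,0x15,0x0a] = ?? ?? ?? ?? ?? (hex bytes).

[0] 0x12->0x02 len=7 : b2 bc 81 e1 a8 11 d0
[1] 0x0c->0x08 len=3 : 9f c1 73
[2] 0x12->0x07 len=2 : b2 bc
[3] 0x00->0x06 len=3 : 90 aa b2
[4] 0x02->0x0d len=4 : b2 bc 81 e1
[5] 0x06->0x0e len=8 : 90 aa b2 c1 73 ae 9f b2
query mem[0x08]=0xb2, mem[0x01]=0xaa, mem[0x0f]=0xaa, mem[0x15]=0xb2, mem[0x0a]=0x73

MEM[0x08,0x01,0x0f,0x15,0x0a] = b2 aa aa b2 73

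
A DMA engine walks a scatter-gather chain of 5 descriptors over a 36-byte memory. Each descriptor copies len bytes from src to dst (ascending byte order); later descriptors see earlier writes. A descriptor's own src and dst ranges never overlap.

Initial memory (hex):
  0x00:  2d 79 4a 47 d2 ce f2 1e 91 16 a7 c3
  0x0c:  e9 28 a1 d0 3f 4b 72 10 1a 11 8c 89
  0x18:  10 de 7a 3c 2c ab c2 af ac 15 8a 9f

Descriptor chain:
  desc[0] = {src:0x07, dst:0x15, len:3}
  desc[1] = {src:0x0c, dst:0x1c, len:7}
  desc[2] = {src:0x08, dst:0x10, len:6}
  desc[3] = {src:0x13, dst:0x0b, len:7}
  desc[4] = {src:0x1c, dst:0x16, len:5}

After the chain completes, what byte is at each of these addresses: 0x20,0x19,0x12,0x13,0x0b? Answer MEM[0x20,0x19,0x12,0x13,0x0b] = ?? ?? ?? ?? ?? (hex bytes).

[0] 0x07->0x15 len=3 : 1e 91 16
[1] 0x0c->0x1c len=7 : e9 28 a1 d0 3f 4b 72
[2] 0x08->0x10 len=6 : 91 16 a7 c3 e9 28
[3] 0x13->0x0b len=7 : c3 e9 28 91 16 10 de
[4] 0x1c->0x16 len=5 : e9 28 a1 d0 3f
query mem[0x20]=0x3f, mem[0x19]=0xd0, mem[0x12]=0xa7, mem[0x13]=0xc3, mem[0x0b]=0xc3

MEM[0x20,0x19,0x12,0x13,0x0b] = 3f d0 a7 c3 c3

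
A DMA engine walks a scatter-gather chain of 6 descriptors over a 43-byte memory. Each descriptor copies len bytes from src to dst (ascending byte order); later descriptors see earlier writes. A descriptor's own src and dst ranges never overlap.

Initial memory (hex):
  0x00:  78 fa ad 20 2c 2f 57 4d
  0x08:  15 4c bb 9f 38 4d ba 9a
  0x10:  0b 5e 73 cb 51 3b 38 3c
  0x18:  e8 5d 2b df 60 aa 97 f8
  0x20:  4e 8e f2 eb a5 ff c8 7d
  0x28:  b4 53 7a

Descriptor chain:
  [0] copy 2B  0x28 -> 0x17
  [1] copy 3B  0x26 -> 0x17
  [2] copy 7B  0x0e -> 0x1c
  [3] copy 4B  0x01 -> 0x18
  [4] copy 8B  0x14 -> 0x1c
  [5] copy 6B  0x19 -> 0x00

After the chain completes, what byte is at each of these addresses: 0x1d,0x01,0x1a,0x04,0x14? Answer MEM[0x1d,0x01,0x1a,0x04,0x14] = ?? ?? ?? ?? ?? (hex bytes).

MEM[0x1d,0x01,0x1a,0x04,0x14] = 3b 20 20 3b 51

  after D0: wrote 2B at 0x17 = b453
  after D1: wrote 3B at 0x17 = c87db4
  after D2: wrote 7B at 0x1c = ba9a0b5e73cb51
  after D3: wrote 4B at 0x18 = faad202c
  after D4: wrote 8B at 0x1c = 513b38c8faad202c
  after D5: wrote 6B at 0x00 = ad202c513b38
query mem[0x1d]=0x3b, mem[0x01]=0x20, mem[0x1a]=0x20, mem[0x04]=0x3b, mem[0x14]=0x51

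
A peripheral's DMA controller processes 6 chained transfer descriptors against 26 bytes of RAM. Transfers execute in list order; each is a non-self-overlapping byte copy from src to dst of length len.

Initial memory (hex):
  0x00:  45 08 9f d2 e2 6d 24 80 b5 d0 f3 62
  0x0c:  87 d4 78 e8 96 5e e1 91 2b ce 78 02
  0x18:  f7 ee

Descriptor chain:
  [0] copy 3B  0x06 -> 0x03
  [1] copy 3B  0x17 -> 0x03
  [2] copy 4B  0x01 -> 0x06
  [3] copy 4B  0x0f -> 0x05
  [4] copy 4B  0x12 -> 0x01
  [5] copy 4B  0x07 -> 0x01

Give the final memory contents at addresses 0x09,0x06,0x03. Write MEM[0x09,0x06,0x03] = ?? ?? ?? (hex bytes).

MEM[0x09,0x06,0x03] = f7 96 f7

#0 dst[0x03+3] := {0x24,0x80,0xb5}
#1 dst[0x03+3] := {0x02,0xf7,0xee}
#2 dst[0x06+4] := {0x08,0x9f,0x02,0xf7}
#3 dst[0x05+4] := {0xe8,0x96,0x5e,0xe1}
#4 dst[0x01+4] := {0xe1,0x91,0x2b,0xce}
#5 dst[0x01+4] := {0x5e,0xe1,0xf7,0xf3}
query mem[0x09]=0xf7, mem[0x06]=0x96, mem[0x03]=0xf7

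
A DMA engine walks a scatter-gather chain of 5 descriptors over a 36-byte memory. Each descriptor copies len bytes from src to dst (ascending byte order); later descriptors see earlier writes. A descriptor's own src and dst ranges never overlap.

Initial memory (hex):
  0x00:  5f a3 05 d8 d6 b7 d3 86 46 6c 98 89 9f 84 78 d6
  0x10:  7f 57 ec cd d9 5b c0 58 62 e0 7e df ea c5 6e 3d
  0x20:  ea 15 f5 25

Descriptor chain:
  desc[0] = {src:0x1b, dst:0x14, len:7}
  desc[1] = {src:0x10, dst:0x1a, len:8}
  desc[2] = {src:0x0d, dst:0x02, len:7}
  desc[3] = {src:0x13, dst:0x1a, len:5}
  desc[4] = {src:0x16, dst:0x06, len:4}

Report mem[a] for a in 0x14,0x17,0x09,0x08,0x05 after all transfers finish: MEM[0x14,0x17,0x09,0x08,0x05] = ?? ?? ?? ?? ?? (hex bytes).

MEM[0x14,0x17,0x09,0x08,0x05] = df 6e ea 3d 7f

  after D0: wrote 7B at 0x14 = dfeac56e3dea15
  after D1: wrote 8B at 0x1a = 7f57eccddfeac56e
  after D2: wrote 7B at 0x02 = 8478d67f57eccd
  after D3: wrote 5B at 0x1a = cddfeac56e
  after D4: wrote 4B at 0x06 = c56e3dea
query mem[0x14]=0xdf, mem[0x17]=0x6e, mem[0x09]=0xea, mem[0x08]=0x3d, mem[0x05]=0x7f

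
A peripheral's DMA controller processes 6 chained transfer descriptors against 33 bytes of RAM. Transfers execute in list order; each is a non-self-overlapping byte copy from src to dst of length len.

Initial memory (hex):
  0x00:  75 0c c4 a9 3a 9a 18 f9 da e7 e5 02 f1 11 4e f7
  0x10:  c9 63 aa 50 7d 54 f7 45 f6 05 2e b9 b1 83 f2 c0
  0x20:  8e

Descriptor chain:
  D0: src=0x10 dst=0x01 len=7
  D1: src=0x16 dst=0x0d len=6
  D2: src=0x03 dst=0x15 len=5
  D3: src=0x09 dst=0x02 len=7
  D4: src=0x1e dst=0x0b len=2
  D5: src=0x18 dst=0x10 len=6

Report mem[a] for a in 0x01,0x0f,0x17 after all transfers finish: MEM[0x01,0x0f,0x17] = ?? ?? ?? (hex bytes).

MEM[0x01,0x0f,0x17] = c9 f6 7d

D0: mem[0x01..0x07] <- [c9 63 aa 50 7d 54 f7]
D1: mem[0x0d..0x12] <- [f7 45 f6 05 2e b9]
D2: mem[0x15..0x19] <- [aa 50 7d 54 f7]
D3: mem[0x02..0x08] <- [e7 e5 02 f1 f7 45 f6]
D4: mem[0x0b..0x0c] <- [f2 c0]
D5: mem[0x10..0x15] <- [54 f7 2e b9 b1 83]
query mem[0x01]=0xc9, mem[0x0f]=0xf6, mem[0x17]=0x7d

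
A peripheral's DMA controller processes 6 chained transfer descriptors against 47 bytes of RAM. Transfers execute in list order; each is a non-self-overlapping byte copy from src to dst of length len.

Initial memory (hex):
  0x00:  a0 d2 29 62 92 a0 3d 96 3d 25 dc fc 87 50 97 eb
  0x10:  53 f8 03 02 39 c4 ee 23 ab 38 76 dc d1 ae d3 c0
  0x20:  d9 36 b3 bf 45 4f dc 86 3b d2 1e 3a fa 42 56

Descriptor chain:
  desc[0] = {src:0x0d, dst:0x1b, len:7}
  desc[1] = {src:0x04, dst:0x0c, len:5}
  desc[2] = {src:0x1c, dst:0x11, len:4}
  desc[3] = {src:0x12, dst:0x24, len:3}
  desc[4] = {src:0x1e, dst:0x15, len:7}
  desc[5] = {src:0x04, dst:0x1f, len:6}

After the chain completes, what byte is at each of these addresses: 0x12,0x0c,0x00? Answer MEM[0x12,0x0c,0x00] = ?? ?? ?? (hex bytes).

  after D0: wrote 7B at 0x1b = 5097eb53f80302
  after D1: wrote 5B at 0x0c = 92a03d963d
  after D2: wrote 4B at 0x11 = 97eb53f8
  after D3: wrote 3B at 0x24 = eb53f8
  after D4: wrote 7B at 0x15 = 53f80302b3bfeb
  after D5: wrote 6B at 0x1f = 92a03d963d25
query mem[0x12]=0xeb, mem[0x0c]=0x92, mem[0x00]=0xa0

MEM[0x12,0x0c,0x00] = eb 92 a0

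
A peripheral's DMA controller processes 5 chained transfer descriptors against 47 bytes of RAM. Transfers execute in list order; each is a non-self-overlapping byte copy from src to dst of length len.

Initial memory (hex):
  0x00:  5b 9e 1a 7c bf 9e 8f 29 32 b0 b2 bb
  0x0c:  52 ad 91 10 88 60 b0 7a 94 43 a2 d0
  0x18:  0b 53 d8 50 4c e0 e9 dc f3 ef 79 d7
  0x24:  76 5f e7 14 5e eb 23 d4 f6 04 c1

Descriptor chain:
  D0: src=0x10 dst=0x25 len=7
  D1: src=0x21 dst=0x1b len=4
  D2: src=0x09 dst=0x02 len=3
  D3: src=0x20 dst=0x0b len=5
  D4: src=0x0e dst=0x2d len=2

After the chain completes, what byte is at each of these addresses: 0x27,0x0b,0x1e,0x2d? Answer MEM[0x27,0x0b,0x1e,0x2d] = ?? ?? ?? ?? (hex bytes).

MEM[0x27,0x0b,0x1e,0x2d] = b0 f3 76 d7

#0 dst[0x25+7] := {0x88,0x60,0xb0,0x7a,0x94,0x43,0xa2}
#1 dst[0x1b+4] := {0xef,0x79,0xd7,0x76}
#2 dst[0x02+3] := {0xb0,0xb2,0xbb}
#3 dst[0x0b+5] := {0xf3,0xef,0x79,0xd7,0x76}
#4 dst[0x2d+2] := {0xd7,0x76}
query mem[0x27]=0xb0, mem[0x0b]=0xf3, mem[0x1e]=0x76, mem[0x2d]=0xd7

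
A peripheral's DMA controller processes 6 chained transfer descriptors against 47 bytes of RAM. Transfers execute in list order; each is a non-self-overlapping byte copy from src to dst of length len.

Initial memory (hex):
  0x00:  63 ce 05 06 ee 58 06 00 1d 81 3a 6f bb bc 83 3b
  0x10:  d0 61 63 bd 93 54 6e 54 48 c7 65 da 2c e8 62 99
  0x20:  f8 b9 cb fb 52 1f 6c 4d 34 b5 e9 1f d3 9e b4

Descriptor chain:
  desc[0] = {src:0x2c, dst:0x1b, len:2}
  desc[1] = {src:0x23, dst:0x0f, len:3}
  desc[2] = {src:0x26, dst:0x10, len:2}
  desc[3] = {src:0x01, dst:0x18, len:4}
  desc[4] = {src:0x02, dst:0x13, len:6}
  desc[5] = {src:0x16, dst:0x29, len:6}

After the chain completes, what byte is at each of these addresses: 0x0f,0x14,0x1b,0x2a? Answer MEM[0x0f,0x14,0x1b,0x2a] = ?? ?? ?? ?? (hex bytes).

MEM[0x0f,0x14,0x1b,0x2a] = fb 06 ee 06

[0] 0x2c->0x1b len=2 : d3 9e
[1] 0x23->0x0f len=3 : fb 52 1f
[2] 0x26->0x10 len=2 : 6c 4d
[3] 0x01->0x18 len=4 : ce 05 06 ee
[4] 0x02->0x13 len=6 : 05 06 ee 58 06 00
[5] 0x16->0x29 len=6 : 58 06 00 05 06 ee
query mem[0x0f]=0xfb, mem[0x14]=0x06, mem[0x1b]=0xee, mem[0x2a]=0x06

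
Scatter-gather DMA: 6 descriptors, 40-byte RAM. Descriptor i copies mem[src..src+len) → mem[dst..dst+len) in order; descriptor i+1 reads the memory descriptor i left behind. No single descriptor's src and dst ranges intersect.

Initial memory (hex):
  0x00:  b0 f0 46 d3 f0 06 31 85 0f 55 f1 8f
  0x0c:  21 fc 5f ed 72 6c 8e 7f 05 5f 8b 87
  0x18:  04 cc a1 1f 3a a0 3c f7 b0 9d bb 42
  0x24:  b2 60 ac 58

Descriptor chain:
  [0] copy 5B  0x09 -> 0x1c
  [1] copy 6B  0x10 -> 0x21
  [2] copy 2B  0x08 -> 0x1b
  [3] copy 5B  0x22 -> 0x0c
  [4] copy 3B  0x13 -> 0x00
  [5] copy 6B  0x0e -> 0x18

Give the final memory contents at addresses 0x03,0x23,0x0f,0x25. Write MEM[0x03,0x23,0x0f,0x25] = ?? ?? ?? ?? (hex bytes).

[0] 0x09->0x1c len=5 : 55 f1 8f 21 fc
[1] 0x10->0x21 len=6 : 72 6c 8e 7f 05 5f
[2] 0x08->0x1b len=2 : 0f 55
[3] 0x22->0x0c len=5 : 6c 8e 7f 05 5f
[4] 0x13->0x00 len=3 : 7f 05 5f
[5] 0x0e->0x18 len=6 : 7f 05 5f 6c 8e 7f
query mem[0x03]=0xd3, mem[0x23]=0x8e, mem[0x0f]=0x05, mem[0x25]=0x05

MEM[0x03,0x23,0x0f,0x25] = d3 8e 05 05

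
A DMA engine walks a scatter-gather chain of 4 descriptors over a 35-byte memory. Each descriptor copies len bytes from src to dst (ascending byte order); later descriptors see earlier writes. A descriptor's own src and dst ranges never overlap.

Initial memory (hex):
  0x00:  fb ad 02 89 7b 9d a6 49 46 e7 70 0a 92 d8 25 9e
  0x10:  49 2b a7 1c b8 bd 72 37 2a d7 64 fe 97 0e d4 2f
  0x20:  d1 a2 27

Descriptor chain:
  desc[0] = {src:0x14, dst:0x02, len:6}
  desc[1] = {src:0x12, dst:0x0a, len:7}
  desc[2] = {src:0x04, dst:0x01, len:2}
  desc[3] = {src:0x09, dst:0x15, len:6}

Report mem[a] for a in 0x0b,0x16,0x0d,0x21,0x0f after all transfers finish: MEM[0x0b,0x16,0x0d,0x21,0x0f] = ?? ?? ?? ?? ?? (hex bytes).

MEM[0x0b,0x16,0x0d,0x21,0x0f] = 1c a7 bd a2 37

[0] 0x14->0x02 len=6 : b8 bd 72 37 2a d7
[1] 0x12->0x0a len=7 : a7 1c b8 bd 72 37 2a
[2] 0x04->0x01 len=2 : 72 37
[3] 0x09->0x15 len=6 : e7 a7 1c b8 bd 72
query mem[0x0b]=0x1c, mem[0x16]=0xa7, mem[0x0d]=0xbd, mem[0x21]=0xa2, mem[0x0f]=0x37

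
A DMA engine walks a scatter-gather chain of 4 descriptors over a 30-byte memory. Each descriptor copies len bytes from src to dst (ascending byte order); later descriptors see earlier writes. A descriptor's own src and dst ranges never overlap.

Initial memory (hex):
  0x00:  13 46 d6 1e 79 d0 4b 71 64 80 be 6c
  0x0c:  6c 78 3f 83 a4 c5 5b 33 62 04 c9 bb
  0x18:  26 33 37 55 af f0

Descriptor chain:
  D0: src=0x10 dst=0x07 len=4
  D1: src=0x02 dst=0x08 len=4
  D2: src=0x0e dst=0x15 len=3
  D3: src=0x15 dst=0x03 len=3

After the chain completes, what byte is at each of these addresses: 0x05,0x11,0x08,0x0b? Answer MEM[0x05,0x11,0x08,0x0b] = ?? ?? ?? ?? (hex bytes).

MEM[0x05,0x11,0x08,0x0b] = a4 c5 d6 d0

D0: mem[0x07..0x0a] <- [a4 c5 5b 33]
D1: mem[0x08..0x0b] <- [d6 1e 79 d0]
D2: mem[0x15..0x17] <- [3f 83 a4]
D3: mem[0x03..0x05] <- [3f 83 a4]
query mem[0x05]=0xa4, mem[0x11]=0xc5, mem[0x08]=0xd6, mem[0x0b]=0xd0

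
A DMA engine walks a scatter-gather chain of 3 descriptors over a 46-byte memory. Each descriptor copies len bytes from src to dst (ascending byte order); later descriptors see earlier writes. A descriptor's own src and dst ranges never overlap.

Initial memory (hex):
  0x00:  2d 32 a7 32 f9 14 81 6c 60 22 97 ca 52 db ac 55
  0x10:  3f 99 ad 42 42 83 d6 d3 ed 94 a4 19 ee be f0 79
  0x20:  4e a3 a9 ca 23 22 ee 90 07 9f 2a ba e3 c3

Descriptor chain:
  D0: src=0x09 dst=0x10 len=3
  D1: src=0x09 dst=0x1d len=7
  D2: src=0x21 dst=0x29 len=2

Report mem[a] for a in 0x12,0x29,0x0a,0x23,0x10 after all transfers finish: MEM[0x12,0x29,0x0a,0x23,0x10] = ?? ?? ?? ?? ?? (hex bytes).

[0] 0x09->0x10 len=3 : 22 97 ca
[1] 0x09->0x1d len=7 : 22 97 ca 52 db ac 55
[2] 0x21->0x29 len=2 : db ac
query mem[0x12]=0xca, mem[0x29]=0xdb, mem[0x0a]=0x97, mem[0x23]=0x55, mem[0x10]=0x22

MEM[0x12,0x29,0x0a,0x23,0x10] = ca db 97 55 22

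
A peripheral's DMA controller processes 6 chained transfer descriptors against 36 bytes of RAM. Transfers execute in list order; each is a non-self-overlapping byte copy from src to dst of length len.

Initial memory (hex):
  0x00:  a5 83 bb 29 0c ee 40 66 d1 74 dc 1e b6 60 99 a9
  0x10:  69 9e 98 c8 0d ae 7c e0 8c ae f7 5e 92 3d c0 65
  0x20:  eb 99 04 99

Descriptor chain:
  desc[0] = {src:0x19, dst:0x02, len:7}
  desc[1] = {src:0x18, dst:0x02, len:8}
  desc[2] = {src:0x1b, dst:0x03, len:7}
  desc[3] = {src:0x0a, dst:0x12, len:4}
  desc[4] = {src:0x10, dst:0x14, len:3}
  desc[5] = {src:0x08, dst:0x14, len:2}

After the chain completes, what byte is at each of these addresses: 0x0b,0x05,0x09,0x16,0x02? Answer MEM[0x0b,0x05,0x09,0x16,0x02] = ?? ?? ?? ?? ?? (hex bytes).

MEM[0x0b,0x05,0x09,0x16,0x02] = 1e 3d 99 dc 8c

[0] 0x19->0x02 len=7 : ae f7 5e 92 3d c0 65
[1] 0x18->0x02 len=8 : 8c ae f7 5e 92 3d c0 65
[2] 0x1b->0x03 len=7 : 5e 92 3d c0 65 eb 99
[3] 0x0a->0x12 len=4 : dc 1e b6 60
[4] 0x10->0x14 len=3 : 69 9e dc
[5] 0x08->0x14 len=2 : eb 99
query mem[0x0b]=0x1e, mem[0x05]=0x3d, mem[0x09]=0x99, mem[0x16]=0xdc, mem[0x02]=0x8c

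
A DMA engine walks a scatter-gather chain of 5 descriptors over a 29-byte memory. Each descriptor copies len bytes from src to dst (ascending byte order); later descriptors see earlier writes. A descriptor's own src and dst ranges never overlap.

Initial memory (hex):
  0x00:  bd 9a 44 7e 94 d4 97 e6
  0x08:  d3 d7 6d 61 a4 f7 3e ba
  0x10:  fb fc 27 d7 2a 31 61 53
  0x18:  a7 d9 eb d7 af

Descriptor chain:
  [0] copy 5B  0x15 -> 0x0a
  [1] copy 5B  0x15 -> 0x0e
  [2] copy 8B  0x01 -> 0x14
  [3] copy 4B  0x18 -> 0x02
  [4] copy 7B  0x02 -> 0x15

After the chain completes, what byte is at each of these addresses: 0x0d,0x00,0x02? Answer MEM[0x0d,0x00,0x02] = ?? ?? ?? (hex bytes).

MEM[0x0d,0x00,0x02] = a7 bd d4

D0: mem[0x0a..0x0e] <- [31 61 53 a7 d9]
D1: mem[0x0e..0x12] <- [31 61 53 a7 d9]
D2: mem[0x14..0x1b] <- [9a 44 7e 94 d4 97 e6 d3]
D3: mem[0x02..0x05] <- [d4 97 e6 d3]
D4: mem[0x15..0x1b] <- [d4 97 e6 d3 97 e6 d3]
query mem[0x0d]=0xa7, mem[0x00]=0xbd, mem[0x02]=0xd4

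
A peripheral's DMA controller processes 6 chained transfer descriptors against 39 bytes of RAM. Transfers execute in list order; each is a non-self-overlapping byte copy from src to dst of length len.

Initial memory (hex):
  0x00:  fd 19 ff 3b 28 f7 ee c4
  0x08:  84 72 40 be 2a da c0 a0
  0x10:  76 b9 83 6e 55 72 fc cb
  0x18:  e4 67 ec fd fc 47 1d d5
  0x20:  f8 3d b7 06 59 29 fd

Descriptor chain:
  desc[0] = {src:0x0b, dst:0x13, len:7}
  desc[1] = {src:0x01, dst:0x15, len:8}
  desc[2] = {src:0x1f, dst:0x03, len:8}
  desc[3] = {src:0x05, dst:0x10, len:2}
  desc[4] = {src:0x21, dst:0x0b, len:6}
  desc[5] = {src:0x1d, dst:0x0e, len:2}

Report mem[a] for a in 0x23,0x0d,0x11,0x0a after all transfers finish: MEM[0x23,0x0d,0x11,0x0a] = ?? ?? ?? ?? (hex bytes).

MEM[0x23,0x0d,0x11,0x0a] = 06 06 b7 fd

#0 dst[0x13+7] := {0xbe,0x2a,0xda,0xc0,0xa0,0x76,0xb9}
#1 dst[0x15+8] := {0x19,0xff,0x3b,0x28,0xf7,0xee,0xc4,0x84}
#2 dst[0x03+8] := {0xd5,0xf8,0x3d,0xb7,0x06,0x59,0x29,0xfd}
#3 dst[0x10+2] := {0x3d,0xb7}
#4 dst[0x0b+6] := {0x3d,0xb7,0x06,0x59,0x29,0xfd}
#5 dst[0x0e+2] := {0x47,0x1d}
query mem[0x23]=0x06, mem[0x0d]=0x06, mem[0x11]=0xb7, mem[0x0a]=0xfd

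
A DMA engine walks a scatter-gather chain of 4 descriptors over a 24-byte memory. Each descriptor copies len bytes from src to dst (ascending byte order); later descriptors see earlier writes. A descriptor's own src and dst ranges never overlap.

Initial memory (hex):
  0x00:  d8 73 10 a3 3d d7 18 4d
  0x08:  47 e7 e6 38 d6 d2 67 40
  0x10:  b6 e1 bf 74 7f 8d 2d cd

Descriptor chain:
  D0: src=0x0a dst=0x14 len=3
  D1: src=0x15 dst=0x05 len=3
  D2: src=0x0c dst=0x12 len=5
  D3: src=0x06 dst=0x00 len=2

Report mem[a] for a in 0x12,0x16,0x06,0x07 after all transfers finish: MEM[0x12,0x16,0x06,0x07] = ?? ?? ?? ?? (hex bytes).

#0 dst[0x14+3] := {0xe6,0x38,0xd6}
#1 dst[0x05+3] := {0x38,0xd6,0xcd}
#2 dst[0x12+5] := {0xd6,0xd2,0x67,0x40,0xb6}
#3 dst[0x00+2] := {0xd6,0xcd}
query mem[0x12]=0xd6, mem[0x16]=0xb6, mem[0x06]=0xd6, mem[0x07]=0xcd

MEM[0x12,0x16,0x06,0x07] = d6 b6 d6 cd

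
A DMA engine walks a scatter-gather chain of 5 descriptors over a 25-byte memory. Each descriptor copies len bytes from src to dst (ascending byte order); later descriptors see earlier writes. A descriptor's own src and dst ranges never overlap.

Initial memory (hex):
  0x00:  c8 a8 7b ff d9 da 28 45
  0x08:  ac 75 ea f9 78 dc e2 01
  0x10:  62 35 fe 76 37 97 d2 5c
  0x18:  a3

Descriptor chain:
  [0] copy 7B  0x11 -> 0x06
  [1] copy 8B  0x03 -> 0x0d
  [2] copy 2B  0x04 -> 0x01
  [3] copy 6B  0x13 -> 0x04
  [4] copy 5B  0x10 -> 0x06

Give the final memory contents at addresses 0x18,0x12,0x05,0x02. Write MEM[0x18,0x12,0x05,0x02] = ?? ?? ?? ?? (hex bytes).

MEM[0x18,0x12,0x05,0x02] = a3 76 97 da

[0] 0x11->0x06 len=7 : 35 fe 76 37 97 d2 5c
[1] 0x03->0x0d len=8 : ff d9 da 35 fe 76 37 97
[2] 0x04->0x01 len=2 : d9 da
[3] 0x13->0x04 len=6 : 37 97 97 d2 5c a3
[4] 0x10->0x06 len=5 : 35 fe 76 37 97
query mem[0x18]=0xa3, mem[0x12]=0x76, mem[0x05]=0x97, mem[0x02]=0xda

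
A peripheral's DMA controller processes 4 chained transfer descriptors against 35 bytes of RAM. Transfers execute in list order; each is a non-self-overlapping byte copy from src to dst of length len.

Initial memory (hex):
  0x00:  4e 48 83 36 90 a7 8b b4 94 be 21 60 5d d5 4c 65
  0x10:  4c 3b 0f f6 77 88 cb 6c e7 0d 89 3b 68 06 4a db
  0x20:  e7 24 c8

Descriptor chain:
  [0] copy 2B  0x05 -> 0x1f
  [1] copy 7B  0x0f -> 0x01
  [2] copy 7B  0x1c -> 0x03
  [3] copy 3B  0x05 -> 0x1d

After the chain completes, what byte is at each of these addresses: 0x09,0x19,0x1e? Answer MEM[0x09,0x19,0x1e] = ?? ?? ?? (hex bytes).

MEM[0x09,0x19,0x1e] = c8 0d a7

#0 dst[0x1f+2] := {0xa7,0x8b}
#1 dst[0x01+7] := {0x65,0x4c,0x3b,0x0f,0xf6,0x77,0x88}
#2 dst[0x03+7] := {0x68,0x06,0x4a,0xa7,0x8b,0x24,0xc8}
#3 dst[0x1d+3] := {0x4a,0xa7,0x8b}
query mem[0x09]=0xc8, mem[0x19]=0x0d, mem[0x1e]=0xa7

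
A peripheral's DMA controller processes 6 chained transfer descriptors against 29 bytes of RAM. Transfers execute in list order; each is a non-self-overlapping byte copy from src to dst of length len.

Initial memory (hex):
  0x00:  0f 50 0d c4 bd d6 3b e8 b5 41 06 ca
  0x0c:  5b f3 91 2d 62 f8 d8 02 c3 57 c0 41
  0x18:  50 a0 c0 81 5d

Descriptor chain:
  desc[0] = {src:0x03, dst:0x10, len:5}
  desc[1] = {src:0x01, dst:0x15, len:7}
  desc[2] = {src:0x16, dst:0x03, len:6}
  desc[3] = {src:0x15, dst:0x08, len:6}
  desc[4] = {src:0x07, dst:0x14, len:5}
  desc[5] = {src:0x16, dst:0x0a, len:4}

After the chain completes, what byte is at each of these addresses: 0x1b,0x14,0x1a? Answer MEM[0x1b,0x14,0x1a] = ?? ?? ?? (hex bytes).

MEM[0x1b,0x14,0x1a] = e8 3b 3b

[0] 0x03->0x10 len=5 : c4 bd d6 3b e8
[1] 0x01->0x15 len=7 : 50 0d c4 bd d6 3b e8
[2] 0x16->0x03 len=6 : 0d c4 bd d6 3b e8
[3] 0x15->0x08 len=6 : 50 0d c4 bd d6 3b
[4] 0x07->0x14 len=5 : 3b 50 0d c4 bd
[5] 0x16->0x0a len=4 : 0d c4 bd d6
query mem[0x1b]=0xe8, mem[0x14]=0x3b, mem[0x1a]=0x3b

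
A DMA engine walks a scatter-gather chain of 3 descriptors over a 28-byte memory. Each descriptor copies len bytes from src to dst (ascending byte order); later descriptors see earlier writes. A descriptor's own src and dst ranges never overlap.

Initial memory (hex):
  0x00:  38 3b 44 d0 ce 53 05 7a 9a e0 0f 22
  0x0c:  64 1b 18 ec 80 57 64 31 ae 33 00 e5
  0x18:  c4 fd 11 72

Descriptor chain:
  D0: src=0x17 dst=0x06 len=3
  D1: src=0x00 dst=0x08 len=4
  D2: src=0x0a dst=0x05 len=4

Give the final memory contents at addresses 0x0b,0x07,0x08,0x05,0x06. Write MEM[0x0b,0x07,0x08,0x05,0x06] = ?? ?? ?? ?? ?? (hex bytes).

MEM[0x0b,0x07,0x08,0x05,0x06] = d0 64 1b 44 d0

#0 dst[0x06+3] := {0xe5,0xc4,0xfd}
#1 dst[0x08+4] := {0x38,0x3b,0x44,0xd0}
#2 dst[0x05+4] := {0x44,0xd0,0x64,0x1b}
query mem[0x0b]=0xd0, mem[0x07]=0x64, mem[0x08]=0x1b, mem[0x05]=0x44, mem[0x06]=0xd0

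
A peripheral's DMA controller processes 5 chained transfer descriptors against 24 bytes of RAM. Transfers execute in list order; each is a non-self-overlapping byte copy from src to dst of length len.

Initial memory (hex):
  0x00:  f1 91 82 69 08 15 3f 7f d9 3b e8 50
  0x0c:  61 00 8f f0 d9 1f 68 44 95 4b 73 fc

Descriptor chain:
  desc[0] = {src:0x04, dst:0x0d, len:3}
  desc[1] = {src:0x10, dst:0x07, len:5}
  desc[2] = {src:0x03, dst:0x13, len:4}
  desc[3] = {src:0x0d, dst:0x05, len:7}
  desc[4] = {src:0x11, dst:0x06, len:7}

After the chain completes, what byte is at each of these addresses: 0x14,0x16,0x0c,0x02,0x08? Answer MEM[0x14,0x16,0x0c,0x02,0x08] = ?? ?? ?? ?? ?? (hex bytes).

D0: mem[0x0d..0x0f] <- [08 15 3f]
D1: mem[0x07..0x0b] <- [d9 1f 68 44 95]
D2: mem[0x13..0x16] <- [69 08 15 3f]
D3: mem[0x05..0x0b] <- [08 15 3f d9 1f 68 69]
D4: mem[0x06..0x0c] <- [1f 68 69 08 15 3f fc]
query mem[0x14]=0x08, mem[0x16]=0x3f, mem[0x0c]=0xfc, mem[0x02]=0x82, mem[0x08]=0x69

MEM[0x14,0x16,0x0c,0x02,0x08] = 08 3f fc 82 69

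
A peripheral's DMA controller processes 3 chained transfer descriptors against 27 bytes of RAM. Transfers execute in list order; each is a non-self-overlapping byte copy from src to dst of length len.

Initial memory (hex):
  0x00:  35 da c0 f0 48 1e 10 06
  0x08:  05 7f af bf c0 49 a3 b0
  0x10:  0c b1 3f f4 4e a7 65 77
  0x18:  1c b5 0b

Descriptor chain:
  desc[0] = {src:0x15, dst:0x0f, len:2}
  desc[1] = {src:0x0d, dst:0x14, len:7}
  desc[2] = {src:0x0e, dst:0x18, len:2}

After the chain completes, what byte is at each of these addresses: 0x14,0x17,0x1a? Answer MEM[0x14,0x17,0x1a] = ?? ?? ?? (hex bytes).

MEM[0x14,0x17,0x1a] = 49 65 f4

#0 dst[0x0f+2] := {0xa7,0x65}
#1 dst[0x14+7] := {0x49,0xa3,0xa7,0x65,0xb1,0x3f,0xf4}
#2 dst[0x18+2] := {0xa3,0xa7}
query mem[0x14]=0x49, mem[0x17]=0x65, mem[0x1a]=0xf4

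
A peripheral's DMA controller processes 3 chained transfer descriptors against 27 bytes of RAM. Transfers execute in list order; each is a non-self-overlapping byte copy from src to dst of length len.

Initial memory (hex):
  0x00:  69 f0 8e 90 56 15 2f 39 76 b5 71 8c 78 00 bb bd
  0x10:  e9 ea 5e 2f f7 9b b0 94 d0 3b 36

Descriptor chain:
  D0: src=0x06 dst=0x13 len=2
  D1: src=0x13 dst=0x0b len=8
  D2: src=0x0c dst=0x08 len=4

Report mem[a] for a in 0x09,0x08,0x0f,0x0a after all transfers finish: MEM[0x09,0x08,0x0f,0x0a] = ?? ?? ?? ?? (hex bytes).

MEM[0x09,0x08,0x0f,0x0a] = 9b 39 94 b0

  after D0: wrote 2B at 0x13 = 2f39
  after D1: wrote 8B at 0x0b = 2f399bb094d03b36
  after D2: wrote 4B at 0x08 = 399bb094
query mem[0x09]=0x9b, mem[0x08]=0x39, mem[0x0f]=0x94, mem[0x0a]=0xb0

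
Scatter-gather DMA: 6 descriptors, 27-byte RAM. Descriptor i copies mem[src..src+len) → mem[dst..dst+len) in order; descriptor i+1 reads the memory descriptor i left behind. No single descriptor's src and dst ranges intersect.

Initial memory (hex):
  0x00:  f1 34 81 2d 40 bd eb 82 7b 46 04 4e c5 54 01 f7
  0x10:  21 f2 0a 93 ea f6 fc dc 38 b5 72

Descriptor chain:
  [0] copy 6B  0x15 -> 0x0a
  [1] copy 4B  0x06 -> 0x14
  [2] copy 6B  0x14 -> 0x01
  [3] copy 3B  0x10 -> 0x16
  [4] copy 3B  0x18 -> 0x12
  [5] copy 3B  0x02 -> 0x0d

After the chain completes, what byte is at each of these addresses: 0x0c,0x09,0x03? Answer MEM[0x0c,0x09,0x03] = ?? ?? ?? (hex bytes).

  after D0: wrote 6B at 0x0a = f6fcdc38b572
  after D1: wrote 4B at 0x14 = eb827b46
  after D2: wrote 6B at 0x01 = eb827b4638b5
  after D3: wrote 3B at 0x16 = 21f20a
  after D4: wrote 3B at 0x12 = 0ab572
  after D5: wrote 3B at 0x0d = 827b46
query mem[0x0c]=0xdc, mem[0x09]=0x46, mem[0x03]=0x7b

MEM[0x0c,0x09,0x03] = dc 46 7b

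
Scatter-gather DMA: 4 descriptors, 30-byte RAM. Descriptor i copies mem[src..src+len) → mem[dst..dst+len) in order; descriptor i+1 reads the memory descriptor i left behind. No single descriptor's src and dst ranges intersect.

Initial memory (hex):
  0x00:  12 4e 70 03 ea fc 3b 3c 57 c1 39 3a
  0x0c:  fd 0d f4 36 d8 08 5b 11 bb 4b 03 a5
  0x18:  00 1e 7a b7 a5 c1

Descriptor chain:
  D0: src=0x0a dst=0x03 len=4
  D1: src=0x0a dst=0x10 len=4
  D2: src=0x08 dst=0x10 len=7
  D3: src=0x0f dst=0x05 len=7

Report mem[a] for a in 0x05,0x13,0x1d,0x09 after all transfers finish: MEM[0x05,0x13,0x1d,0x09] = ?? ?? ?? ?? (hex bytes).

  after D0: wrote 4B at 0x03 = 393afd0d
  after D1: wrote 4B at 0x10 = 393afd0d
  after D2: wrote 7B at 0x10 = 57c1393afd0df4
  after D3: wrote 7B at 0x05 = 3657c1393afd0d
query mem[0x05]=0x36, mem[0x13]=0x3a, mem[0x1d]=0xc1, mem[0x09]=0x3a

MEM[0x05,0x13,0x1d,0x09] = 36 3a c1 3a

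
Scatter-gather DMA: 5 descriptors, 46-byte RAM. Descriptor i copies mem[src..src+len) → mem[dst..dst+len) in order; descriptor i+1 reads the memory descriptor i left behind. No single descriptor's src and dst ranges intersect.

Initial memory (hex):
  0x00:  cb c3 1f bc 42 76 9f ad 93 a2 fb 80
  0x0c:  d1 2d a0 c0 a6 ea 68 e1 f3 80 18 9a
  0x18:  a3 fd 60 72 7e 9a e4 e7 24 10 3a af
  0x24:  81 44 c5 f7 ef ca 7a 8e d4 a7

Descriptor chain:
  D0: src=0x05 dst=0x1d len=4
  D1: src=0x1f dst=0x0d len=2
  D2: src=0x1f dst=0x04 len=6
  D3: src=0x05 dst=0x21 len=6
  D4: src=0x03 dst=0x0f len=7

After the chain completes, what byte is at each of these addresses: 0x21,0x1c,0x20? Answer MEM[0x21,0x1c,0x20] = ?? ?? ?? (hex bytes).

MEM[0x21,0x1c,0x20] = 93 7e 93

#0 dst[0x1d+4] := {0x76,0x9f,0xad,0x93}
#1 dst[0x0d+2] := {0xad,0x93}
#2 dst[0x04+6] := {0xad,0x93,0x10,0x3a,0xaf,0x81}
#3 dst[0x21+6] := {0x93,0x10,0x3a,0xaf,0x81,0xfb}
#4 dst[0x0f+7] := {0xbc,0xad,0x93,0x10,0x3a,0xaf,0x81}
query mem[0x21]=0x93, mem[0x1c]=0x7e, mem[0x20]=0x93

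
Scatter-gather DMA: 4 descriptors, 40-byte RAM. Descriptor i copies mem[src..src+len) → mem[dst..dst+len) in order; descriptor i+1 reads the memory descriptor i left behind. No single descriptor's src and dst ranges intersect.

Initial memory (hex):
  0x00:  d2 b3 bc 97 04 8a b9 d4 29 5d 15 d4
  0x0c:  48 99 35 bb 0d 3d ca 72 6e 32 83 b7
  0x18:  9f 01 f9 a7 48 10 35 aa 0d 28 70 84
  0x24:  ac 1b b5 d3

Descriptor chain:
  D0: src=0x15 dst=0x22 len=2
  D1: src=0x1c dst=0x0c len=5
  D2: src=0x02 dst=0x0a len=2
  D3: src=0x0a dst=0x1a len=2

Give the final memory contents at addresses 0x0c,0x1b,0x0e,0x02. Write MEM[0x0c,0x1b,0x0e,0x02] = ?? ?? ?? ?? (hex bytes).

MEM[0x0c,0x1b,0x0e,0x02] = 48 97 35 bc

D0: mem[0x22..0x23] <- [32 83]
D1: mem[0x0c..0x10] <- [48 10 35 aa 0d]
D2: mem[0x0a..0x0b] <- [bc 97]
D3: mem[0x1a..0x1b] <- [bc 97]
query mem[0x0c]=0x48, mem[0x1b]=0x97, mem[0x0e]=0x35, mem[0x02]=0xbc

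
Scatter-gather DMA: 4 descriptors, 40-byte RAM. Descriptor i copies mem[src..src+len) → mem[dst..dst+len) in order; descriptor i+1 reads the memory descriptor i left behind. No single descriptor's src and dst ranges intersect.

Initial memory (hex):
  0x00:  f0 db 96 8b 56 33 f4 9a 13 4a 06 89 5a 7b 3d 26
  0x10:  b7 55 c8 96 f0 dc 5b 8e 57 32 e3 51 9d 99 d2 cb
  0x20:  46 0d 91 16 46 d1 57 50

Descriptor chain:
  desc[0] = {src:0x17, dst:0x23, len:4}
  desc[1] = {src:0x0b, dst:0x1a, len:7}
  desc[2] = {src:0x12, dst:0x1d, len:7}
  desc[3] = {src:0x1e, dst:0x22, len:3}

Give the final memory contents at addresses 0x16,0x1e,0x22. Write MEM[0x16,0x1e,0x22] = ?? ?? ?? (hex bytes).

D0: mem[0x23..0x26] <- [8e 57 32 e3]
D1: mem[0x1a..0x20] <- [89 5a 7b 3d 26 b7 55]
D2: mem[0x1d..0x23] <- [c8 96 f0 dc 5b 8e 57]
D3: mem[0x22..0x24] <- [96 f0 dc]
query mem[0x16]=0x5b, mem[0x1e]=0x96, mem[0x22]=0x96

MEM[0x16,0x1e,0x22] = 5b 96 96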